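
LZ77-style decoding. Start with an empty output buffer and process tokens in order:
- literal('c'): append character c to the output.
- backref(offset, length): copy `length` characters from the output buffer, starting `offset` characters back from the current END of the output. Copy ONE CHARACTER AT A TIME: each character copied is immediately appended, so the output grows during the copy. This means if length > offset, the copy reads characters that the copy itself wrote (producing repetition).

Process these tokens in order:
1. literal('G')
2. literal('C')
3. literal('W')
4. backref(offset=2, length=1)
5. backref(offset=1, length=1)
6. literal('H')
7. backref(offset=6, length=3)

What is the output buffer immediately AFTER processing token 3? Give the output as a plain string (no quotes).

Answer: GCW

Derivation:
Token 1: literal('G'). Output: "G"
Token 2: literal('C'). Output: "GC"
Token 3: literal('W'). Output: "GCW"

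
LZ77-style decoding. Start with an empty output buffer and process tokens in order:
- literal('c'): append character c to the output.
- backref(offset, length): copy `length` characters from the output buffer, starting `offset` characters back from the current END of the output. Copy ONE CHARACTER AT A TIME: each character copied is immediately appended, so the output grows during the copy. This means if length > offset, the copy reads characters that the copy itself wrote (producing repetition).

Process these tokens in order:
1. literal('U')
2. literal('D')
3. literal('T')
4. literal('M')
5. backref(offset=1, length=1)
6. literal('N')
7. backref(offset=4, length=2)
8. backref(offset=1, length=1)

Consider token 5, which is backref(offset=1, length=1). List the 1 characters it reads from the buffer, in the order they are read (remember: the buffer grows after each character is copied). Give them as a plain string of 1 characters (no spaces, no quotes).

Answer: M

Derivation:
Token 1: literal('U'). Output: "U"
Token 2: literal('D'). Output: "UD"
Token 3: literal('T'). Output: "UDT"
Token 4: literal('M'). Output: "UDTM"
Token 5: backref(off=1, len=1). Buffer before: "UDTM" (len 4)
  byte 1: read out[3]='M', append. Buffer now: "UDTMM"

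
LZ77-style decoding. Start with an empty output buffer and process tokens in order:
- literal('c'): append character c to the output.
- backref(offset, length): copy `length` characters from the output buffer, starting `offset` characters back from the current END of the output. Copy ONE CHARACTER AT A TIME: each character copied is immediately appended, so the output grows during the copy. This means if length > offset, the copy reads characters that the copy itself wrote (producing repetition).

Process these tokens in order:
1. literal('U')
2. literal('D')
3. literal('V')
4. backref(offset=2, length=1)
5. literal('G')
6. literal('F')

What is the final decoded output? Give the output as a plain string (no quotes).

Answer: UDVDGF

Derivation:
Token 1: literal('U'). Output: "U"
Token 2: literal('D'). Output: "UD"
Token 3: literal('V'). Output: "UDV"
Token 4: backref(off=2, len=1). Copied 'D' from pos 1. Output: "UDVD"
Token 5: literal('G'). Output: "UDVDG"
Token 6: literal('F'). Output: "UDVDGF"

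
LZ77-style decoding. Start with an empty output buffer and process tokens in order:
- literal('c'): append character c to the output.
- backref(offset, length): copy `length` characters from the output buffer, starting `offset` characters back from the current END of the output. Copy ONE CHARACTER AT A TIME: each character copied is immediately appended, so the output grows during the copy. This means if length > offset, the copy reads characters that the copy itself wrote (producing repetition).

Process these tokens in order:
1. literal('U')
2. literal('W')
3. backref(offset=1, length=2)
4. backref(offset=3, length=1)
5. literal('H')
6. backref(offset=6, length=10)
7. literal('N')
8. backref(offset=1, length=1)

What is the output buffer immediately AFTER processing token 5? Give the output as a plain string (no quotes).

Answer: UWWWWH

Derivation:
Token 1: literal('U'). Output: "U"
Token 2: literal('W'). Output: "UW"
Token 3: backref(off=1, len=2) (overlapping!). Copied 'WW' from pos 1. Output: "UWWW"
Token 4: backref(off=3, len=1). Copied 'W' from pos 1. Output: "UWWWW"
Token 5: literal('H'). Output: "UWWWWH"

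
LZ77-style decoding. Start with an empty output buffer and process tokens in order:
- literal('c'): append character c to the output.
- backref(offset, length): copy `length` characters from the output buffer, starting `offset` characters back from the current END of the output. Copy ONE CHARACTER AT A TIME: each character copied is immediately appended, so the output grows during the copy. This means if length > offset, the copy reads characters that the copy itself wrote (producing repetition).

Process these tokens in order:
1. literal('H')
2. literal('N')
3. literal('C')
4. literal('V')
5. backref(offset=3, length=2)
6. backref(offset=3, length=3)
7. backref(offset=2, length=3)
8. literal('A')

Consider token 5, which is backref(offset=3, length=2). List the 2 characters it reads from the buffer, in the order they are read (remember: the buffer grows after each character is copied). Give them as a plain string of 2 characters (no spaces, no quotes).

Token 1: literal('H'). Output: "H"
Token 2: literal('N'). Output: "HN"
Token 3: literal('C'). Output: "HNC"
Token 4: literal('V'). Output: "HNCV"
Token 5: backref(off=3, len=2). Buffer before: "HNCV" (len 4)
  byte 1: read out[1]='N', append. Buffer now: "HNCVN"
  byte 2: read out[2]='C', append. Buffer now: "HNCVNC"

Answer: NC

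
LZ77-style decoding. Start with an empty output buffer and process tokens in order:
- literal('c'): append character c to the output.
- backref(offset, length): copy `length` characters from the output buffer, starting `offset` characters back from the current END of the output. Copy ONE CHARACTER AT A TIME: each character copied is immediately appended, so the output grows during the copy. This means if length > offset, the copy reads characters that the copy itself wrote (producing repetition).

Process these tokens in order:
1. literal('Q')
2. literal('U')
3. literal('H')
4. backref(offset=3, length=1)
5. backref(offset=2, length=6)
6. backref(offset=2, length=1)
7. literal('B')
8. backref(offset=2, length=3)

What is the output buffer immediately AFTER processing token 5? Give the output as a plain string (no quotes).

Answer: QUHQHQHQHQ

Derivation:
Token 1: literal('Q'). Output: "Q"
Token 2: literal('U'). Output: "QU"
Token 3: literal('H'). Output: "QUH"
Token 4: backref(off=3, len=1). Copied 'Q' from pos 0. Output: "QUHQ"
Token 5: backref(off=2, len=6) (overlapping!). Copied 'HQHQHQ' from pos 2. Output: "QUHQHQHQHQ"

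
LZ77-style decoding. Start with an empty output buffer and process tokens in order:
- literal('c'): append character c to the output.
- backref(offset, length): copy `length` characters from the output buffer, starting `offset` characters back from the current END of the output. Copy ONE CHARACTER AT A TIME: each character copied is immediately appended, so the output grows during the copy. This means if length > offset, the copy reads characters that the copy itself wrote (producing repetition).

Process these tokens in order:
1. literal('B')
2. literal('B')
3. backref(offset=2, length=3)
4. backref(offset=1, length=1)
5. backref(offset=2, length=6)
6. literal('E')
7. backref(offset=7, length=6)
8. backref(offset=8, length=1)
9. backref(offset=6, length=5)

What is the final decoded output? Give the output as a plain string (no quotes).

Answer: BBBBBBBBBBBBEBBBBBBBBBBBB

Derivation:
Token 1: literal('B'). Output: "B"
Token 2: literal('B'). Output: "BB"
Token 3: backref(off=2, len=3) (overlapping!). Copied 'BBB' from pos 0. Output: "BBBBB"
Token 4: backref(off=1, len=1). Copied 'B' from pos 4. Output: "BBBBBB"
Token 5: backref(off=2, len=6) (overlapping!). Copied 'BBBBBB' from pos 4. Output: "BBBBBBBBBBBB"
Token 6: literal('E'). Output: "BBBBBBBBBBBBE"
Token 7: backref(off=7, len=6). Copied 'BBBBBB' from pos 6. Output: "BBBBBBBBBBBBEBBBBBB"
Token 8: backref(off=8, len=1). Copied 'B' from pos 11. Output: "BBBBBBBBBBBBEBBBBBBB"
Token 9: backref(off=6, len=5). Copied 'BBBBB' from pos 14. Output: "BBBBBBBBBBBBEBBBBBBBBBBBB"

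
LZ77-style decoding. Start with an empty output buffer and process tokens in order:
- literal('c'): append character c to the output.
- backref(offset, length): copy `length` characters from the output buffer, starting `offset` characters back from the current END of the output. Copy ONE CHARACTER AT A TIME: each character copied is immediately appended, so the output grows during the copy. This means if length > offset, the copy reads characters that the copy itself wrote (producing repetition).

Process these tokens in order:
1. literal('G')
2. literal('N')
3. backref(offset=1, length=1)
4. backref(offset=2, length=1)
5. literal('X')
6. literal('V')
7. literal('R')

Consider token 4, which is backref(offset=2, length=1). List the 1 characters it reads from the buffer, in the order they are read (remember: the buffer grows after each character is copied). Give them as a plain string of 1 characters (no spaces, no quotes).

Token 1: literal('G'). Output: "G"
Token 2: literal('N'). Output: "GN"
Token 3: backref(off=1, len=1). Copied 'N' from pos 1. Output: "GNN"
Token 4: backref(off=2, len=1). Buffer before: "GNN" (len 3)
  byte 1: read out[1]='N', append. Buffer now: "GNNN"

Answer: N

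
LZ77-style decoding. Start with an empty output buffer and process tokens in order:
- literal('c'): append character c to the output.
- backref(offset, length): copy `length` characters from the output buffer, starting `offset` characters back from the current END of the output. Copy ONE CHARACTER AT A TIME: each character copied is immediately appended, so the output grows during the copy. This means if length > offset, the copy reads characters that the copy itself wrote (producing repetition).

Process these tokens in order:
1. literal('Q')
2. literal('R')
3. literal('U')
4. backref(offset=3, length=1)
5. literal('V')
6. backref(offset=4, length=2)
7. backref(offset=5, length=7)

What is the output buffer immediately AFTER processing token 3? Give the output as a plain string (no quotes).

Answer: QRU

Derivation:
Token 1: literal('Q'). Output: "Q"
Token 2: literal('R'). Output: "QR"
Token 3: literal('U'). Output: "QRU"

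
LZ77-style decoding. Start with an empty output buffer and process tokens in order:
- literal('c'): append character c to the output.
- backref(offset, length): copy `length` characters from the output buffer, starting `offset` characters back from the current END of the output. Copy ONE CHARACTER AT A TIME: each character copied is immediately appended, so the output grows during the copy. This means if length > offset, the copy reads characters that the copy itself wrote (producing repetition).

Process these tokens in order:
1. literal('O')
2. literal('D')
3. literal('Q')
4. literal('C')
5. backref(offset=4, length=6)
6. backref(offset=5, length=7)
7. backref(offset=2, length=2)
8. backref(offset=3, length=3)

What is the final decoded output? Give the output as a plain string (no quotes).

Token 1: literal('O'). Output: "O"
Token 2: literal('D'). Output: "OD"
Token 3: literal('Q'). Output: "ODQ"
Token 4: literal('C'). Output: "ODQC"
Token 5: backref(off=4, len=6) (overlapping!). Copied 'ODQCOD' from pos 0. Output: "ODQCODQCOD"
Token 6: backref(off=5, len=7) (overlapping!). Copied 'DQCODDQ' from pos 5. Output: "ODQCODQCODDQCODDQ"
Token 7: backref(off=2, len=2). Copied 'DQ' from pos 15. Output: "ODQCODQCODDQCODDQDQ"
Token 8: backref(off=3, len=3). Copied 'QDQ' from pos 16. Output: "ODQCODQCODDQCODDQDQQDQ"

Answer: ODQCODQCODDQCODDQDQQDQ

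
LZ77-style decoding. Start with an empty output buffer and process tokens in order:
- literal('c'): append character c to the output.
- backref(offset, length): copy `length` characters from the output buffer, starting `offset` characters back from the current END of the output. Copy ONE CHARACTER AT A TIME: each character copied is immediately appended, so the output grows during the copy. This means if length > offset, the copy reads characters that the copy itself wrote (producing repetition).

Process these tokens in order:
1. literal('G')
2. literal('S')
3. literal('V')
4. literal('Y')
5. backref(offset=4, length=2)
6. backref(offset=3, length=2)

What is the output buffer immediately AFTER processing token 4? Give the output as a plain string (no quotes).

Answer: GSVY

Derivation:
Token 1: literal('G'). Output: "G"
Token 2: literal('S'). Output: "GS"
Token 3: literal('V'). Output: "GSV"
Token 4: literal('Y'). Output: "GSVY"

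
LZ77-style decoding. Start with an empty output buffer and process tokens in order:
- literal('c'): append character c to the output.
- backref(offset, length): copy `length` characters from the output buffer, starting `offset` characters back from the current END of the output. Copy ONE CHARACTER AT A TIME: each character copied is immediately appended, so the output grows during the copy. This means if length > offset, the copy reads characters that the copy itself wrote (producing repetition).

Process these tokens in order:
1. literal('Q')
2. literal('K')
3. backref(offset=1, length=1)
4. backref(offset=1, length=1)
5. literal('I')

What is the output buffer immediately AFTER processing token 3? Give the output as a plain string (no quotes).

Answer: QKK

Derivation:
Token 1: literal('Q'). Output: "Q"
Token 2: literal('K'). Output: "QK"
Token 3: backref(off=1, len=1). Copied 'K' from pos 1. Output: "QKK"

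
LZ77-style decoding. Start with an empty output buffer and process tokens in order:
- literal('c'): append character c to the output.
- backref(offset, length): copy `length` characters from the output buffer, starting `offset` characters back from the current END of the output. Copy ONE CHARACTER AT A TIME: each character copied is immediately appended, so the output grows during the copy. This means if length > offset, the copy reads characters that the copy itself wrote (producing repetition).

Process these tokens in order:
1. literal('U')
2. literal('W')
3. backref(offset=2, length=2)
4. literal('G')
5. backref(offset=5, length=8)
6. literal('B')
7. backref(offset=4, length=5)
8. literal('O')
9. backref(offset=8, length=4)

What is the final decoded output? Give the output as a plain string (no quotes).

Token 1: literal('U'). Output: "U"
Token 2: literal('W'). Output: "UW"
Token 3: backref(off=2, len=2). Copied 'UW' from pos 0. Output: "UWUW"
Token 4: literal('G'). Output: "UWUWG"
Token 5: backref(off=5, len=8) (overlapping!). Copied 'UWUWGUWU' from pos 0. Output: "UWUWGUWUWGUWU"
Token 6: literal('B'). Output: "UWUWGUWUWGUWUB"
Token 7: backref(off=4, len=5) (overlapping!). Copied 'UWUBU' from pos 10. Output: "UWUWGUWUWGUWUBUWUBU"
Token 8: literal('O'). Output: "UWUWGUWUWGUWUBUWUBUO"
Token 9: backref(off=8, len=4). Copied 'UBUW' from pos 12. Output: "UWUWGUWUWGUWUBUWUBUOUBUW"

Answer: UWUWGUWUWGUWUBUWUBUOUBUW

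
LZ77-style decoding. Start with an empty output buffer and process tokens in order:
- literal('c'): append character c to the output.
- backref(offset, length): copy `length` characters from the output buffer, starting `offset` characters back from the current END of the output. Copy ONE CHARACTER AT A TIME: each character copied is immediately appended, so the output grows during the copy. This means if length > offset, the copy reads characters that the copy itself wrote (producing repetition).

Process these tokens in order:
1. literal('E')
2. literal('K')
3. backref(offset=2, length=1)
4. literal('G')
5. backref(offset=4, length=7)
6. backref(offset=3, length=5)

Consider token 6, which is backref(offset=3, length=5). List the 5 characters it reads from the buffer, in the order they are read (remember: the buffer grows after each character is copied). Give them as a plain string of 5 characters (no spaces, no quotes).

Answer: EKEEK

Derivation:
Token 1: literal('E'). Output: "E"
Token 2: literal('K'). Output: "EK"
Token 3: backref(off=2, len=1). Copied 'E' from pos 0. Output: "EKE"
Token 4: literal('G'). Output: "EKEG"
Token 5: backref(off=4, len=7) (overlapping!). Copied 'EKEGEKE' from pos 0. Output: "EKEGEKEGEKE"
Token 6: backref(off=3, len=5). Buffer before: "EKEGEKEGEKE" (len 11)
  byte 1: read out[8]='E', append. Buffer now: "EKEGEKEGEKEE"
  byte 2: read out[9]='K', append. Buffer now: "EKEGEKEGEKEEK"
  byte 3: read out[10]='E', append. Buffer now: "EKEGEKEGEKEEKE"
  byte 4: read out[11]='E', append. Buffer now: "EKEGEKEGEKEEKEE"
  byte 5: read out[12]='K', append. Buffer now: "EKEGEKEGEKEEKEEK"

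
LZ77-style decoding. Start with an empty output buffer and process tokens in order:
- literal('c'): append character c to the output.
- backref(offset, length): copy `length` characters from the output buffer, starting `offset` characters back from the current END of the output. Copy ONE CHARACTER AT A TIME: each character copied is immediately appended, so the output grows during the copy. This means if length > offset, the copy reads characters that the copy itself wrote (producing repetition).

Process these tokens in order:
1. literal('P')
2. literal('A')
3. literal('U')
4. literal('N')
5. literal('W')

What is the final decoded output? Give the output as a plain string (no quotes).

Answer: PAUNW

Derivation:
Token 1: literal('P'). Output: "P"
Token 2: literal('A'). Output: "PA"
Token 3: literal('U'). Output: "PAU"
Token 4: literal('N'). Output: "PAUN"
Token 5: literal('W'). Output: "PAUNW"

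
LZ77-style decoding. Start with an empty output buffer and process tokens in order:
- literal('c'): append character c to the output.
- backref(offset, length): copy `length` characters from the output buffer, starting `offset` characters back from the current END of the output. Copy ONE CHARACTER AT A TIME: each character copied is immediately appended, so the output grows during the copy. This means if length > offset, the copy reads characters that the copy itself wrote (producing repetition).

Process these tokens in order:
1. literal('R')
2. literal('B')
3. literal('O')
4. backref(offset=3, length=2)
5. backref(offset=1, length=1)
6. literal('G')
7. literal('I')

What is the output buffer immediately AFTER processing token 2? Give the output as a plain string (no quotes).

Token 1: literal('R'). Output: "R"
Token 2: literal('B'). Output: "RB"

Answer: RB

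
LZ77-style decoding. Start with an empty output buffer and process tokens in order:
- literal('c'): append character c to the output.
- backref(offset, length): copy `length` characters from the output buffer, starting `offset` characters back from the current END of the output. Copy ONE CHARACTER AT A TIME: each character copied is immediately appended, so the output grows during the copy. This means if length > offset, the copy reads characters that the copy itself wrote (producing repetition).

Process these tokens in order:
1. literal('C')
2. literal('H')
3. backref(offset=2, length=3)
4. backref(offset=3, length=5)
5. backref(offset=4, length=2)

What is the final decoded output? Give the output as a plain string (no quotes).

Answer: CHCHCCHCCHHC

Derivation:
Token 1: literal('C'). Output: "C"
Token 2: literal('H'). Output: "CH"
Token 3: backref(off=2, len=3) (overlapping!). Copied 'CHC' from pos 0. Output: "CHCHC"
Token 4: backref(off=3, len=5) (overlapping!). Copied 'CHCCH' from pos 2. Output: "CHCHCCHCCH"
Token 5: backref(off=4, len=2). Copied 'HC' from pos 6. Output: "CHCHCCHCCHHC"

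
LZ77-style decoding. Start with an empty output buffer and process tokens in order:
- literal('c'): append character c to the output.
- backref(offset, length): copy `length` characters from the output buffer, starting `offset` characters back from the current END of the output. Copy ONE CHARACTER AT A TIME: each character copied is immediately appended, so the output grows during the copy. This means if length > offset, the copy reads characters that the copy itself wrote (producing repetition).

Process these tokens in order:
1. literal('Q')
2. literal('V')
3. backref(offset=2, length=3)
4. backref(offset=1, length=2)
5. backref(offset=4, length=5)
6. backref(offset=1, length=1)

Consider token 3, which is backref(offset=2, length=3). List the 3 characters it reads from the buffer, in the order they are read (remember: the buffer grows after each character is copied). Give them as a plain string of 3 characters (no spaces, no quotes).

Answer: QVQ

Derivation:
Token 1: literal('Q'). Output: "Q"
Token 2: literal('V'). Output: "QV"
Token 3: backref(off=2, len=3). Buffer before: "QV" (len 2)
  byte 1: read out[0]='Q', append. Buffer now: "QVQ"
  byte 2: read out[1]='V', append. Buffer now: "QVQV"
  byte 3: read out[2]='Q', append. Buffer now: "QVQVQ"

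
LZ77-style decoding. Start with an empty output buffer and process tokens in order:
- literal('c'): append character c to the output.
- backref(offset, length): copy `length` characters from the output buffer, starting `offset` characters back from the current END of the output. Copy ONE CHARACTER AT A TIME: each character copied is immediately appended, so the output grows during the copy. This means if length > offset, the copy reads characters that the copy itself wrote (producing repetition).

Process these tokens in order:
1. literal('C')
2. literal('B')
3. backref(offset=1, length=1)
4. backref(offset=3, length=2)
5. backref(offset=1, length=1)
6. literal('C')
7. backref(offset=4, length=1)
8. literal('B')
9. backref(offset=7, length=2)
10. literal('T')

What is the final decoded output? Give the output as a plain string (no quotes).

Token 1: literal('C'). Output: "C"
Token 2: literal('B'). Output: "CB"
Token 3: backref(off=1, len=1). Copied 'B' from pos 1. Output: "CBB"
Token 4: backref(off=3, len=2). Copied 'CB' from pos 0. Output: "CBBCB"
Token 5: backref(off=1, len=1). Copied 'B' from pos 4. Output: "CBBCBB"
Token 6: literal('C'). Output: "CBBCBBC"
Token 7: backref(off=4, len=1). Copied 'C' from pos 3. Output: "CBBCBBCC"
Token 8: literal('B'). Output: "CBBCBBCCB"
Token 9: backref(off=7, len=2). Copied 'BC' from pos 2. Output: "CBBCBBCCBBC"
Token 10: literal('T'). Output: "CBBCBBCCBBCT"

Answer: CBBCBBCCBBCT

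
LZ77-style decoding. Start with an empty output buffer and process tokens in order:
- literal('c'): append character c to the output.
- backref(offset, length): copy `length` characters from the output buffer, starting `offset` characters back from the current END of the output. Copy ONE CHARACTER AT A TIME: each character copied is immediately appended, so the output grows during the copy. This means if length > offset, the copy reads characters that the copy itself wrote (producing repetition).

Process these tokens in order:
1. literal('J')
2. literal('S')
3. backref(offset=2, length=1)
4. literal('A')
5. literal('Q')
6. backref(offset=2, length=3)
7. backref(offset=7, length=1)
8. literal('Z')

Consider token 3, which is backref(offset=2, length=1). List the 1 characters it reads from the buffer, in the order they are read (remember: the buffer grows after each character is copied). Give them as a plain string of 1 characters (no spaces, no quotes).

Token 1: literal('J'). Output: "J"
Token 2: literal('S'). Output: "JS"
Token 3: backref(off=2, len=1). Buffer before: "JS" (len 2)
  byte 1: read out[0]='J', append. Buffer now: "JSJ"

Answer: J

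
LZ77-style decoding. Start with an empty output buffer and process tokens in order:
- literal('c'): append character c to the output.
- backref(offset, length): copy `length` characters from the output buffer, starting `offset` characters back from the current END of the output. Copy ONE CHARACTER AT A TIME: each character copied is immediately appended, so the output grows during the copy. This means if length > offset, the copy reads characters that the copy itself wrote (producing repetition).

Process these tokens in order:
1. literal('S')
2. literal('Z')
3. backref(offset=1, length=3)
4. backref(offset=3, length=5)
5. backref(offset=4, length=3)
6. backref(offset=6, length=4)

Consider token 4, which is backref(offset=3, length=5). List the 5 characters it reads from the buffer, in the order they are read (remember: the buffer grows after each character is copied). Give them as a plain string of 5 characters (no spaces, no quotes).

Answer: ZZZZZ

Derivation:
Token 1: literal('S'). Output: "S"
Token 2: literal('Z'). Output: "SZ"
Token 3: backref(off=1, len=3) (overlapping!). Copied 'ZZZ' from pos 1. Output: "SZZZZ"
Token 4: backref(off=3, len=5). Buffer before: "SZZZZ" (len 5)
  byte 1: read out[2]='Z', append. Buffer now: "SZZZZZ"
  byte 2: read out[3]='Z', append. Buffer now: "SZZZZZZ"
  byte 3: read out[4]='Z', append. Buffer now: "SZZZZZZZ"
  byte 4: read out[5]='Z', append. Buffer now: "SZZZZZZZZ"
  byte 5: read out[6]='Z', append. Buffer now: "SZZZZZZZZZ"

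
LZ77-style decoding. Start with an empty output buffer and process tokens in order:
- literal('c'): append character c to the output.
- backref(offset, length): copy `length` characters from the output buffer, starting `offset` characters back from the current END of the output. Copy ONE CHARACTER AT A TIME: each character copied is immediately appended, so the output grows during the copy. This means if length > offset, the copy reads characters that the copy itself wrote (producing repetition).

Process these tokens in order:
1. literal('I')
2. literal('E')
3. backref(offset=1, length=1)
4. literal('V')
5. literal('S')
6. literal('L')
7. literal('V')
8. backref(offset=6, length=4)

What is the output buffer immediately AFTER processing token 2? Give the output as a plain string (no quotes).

Token 1: literal('I'). Output: "I"
Token 2: literal('E'). Output: "IE"

Answer: IE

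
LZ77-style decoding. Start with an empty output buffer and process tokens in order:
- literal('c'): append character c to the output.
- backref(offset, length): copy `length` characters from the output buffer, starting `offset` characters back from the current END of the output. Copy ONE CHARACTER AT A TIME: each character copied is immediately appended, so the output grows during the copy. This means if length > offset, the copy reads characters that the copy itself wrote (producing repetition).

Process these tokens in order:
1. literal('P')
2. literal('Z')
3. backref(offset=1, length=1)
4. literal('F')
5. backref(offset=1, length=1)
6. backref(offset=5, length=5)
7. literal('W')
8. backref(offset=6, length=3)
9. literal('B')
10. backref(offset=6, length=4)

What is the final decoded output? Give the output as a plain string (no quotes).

Token 1: literal('P'). Output: "P"
Token 2: literal('Z'). Output: "PZ"
Token 3: backref(off=1, len=1). Copied 'Z' from pos 1. Output: "PZZ"
Token 4: literal('F'). Output: "PZZF"
Token 5: backref(off=1, len=1). Copied 'F' from pos 3. Output: "PZZFF"
Token 6: backref(off=5, len=5). Copied 'PZZFF' from pos 0. Output: "PZZFFPZZFF"
Token 7: literal('W'). Output: "PZZFFPZZFFW"
Token 8: backref(off=6, len=3). Copied 'PZZ' from pos 5. Output: "PZZFFPZZFFWPZZ"
Token 9: literal('B'). Output: "PZZFFPZZFFWPZZB"
Token 10: backref(off=6, len=4). Copied 'FWPZ' from pos 9. Output: "PZZFFPZZFFWPZZBFWPZ"

Answer: PZZFFPZZFFWPZZBFWPZ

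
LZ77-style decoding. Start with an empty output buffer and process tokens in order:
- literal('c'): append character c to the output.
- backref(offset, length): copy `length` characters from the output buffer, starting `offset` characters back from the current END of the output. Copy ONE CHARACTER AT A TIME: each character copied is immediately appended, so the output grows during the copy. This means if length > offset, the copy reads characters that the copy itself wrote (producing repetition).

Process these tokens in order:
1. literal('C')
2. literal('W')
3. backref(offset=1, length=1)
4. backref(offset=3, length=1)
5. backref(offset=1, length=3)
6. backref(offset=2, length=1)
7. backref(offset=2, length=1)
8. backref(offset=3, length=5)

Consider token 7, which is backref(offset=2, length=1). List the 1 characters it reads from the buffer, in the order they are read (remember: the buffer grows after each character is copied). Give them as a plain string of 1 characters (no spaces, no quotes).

Token 1: literal('C'). Output: "C"
Token 2: literal('W'). Output: "CW"
Token 3: backref(off=1, len=1). Copied 'W' from pos 1. Output: "CWW"
Token 4: backref(off=3, len=1). Copied 'C' from pos 0. Output: "CWWC"
Token 5: backref(off=1, len=3) (overlapping!). Copied 'CCC' from pos 3. Output: "CWWCCCC"
Token 6: backref(off=2, len=1). Copied 'C' from pos 5. Output: "CWWCCCCC"
Token 7: backref(off=2, len=1). Buffer before: "CWWCCCCC" (len 8)
  byte 1: read out[6]='C', append. Buffer now: "CWWCCCCCC"

Answer: C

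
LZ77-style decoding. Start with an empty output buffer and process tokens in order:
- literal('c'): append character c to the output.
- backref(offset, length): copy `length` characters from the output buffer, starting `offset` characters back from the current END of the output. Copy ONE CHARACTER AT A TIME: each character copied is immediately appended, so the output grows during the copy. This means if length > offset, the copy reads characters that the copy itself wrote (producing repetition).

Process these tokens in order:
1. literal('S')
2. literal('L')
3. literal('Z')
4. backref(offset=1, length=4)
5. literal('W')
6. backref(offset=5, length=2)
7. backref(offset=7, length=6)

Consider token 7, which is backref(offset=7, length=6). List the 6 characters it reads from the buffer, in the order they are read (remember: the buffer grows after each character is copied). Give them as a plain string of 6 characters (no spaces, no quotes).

Answer: ZZZZWZ

Derivation:
Token 1: literal('S'). Output: "S"
Token 2: literal('L'). Output: "SL"
Token 3: literal('Z'). Output: "SLZ"
Token 4: backref(off=1, len=4) (overlapping!). Copied 'ZZZZ' from pos 2. Output: "SLZZZZZ"
Token 5: literal('W'). Output: "SLZZZZZW"
Token 6: backref(off=5, len=2). Copied 'ZZ' from pos 3. Output: "SLZZZZZWZZ"
Token 7: backref(off=7, len=6). Buffer before: "SLZZZZZWZZ" (len 10)
  byte 1: read out[3]='Z', append. Buffer now: "SLZZZZZWZZZ"
  byte 2: read out[4]='Z', append. Buffer now: "SLZZZZZWZZZZ"
  byte 3: read out[5]='Z', append. Buffer now: "SLZZZZZWZZZZZ"
  byte 4: read out[6]='Z', append. Buffer now: "SLZZZZZWZZZZZZ"
  byte 5: read out[7]='W', append. Buffer now: "SLZZZZZWZZZZZZW"
  byte 6: read out[8]='Z', append. Buffer now: "SLZZZZZWZZZZZZWZ"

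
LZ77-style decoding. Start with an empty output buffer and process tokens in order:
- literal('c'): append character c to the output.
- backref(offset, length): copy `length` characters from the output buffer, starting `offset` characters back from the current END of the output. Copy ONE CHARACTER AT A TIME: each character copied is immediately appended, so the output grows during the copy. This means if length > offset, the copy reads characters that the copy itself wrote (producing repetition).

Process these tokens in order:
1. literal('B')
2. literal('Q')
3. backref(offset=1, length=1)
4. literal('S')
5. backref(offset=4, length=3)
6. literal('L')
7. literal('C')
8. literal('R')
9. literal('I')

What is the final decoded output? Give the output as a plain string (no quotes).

Token 1: literal('B'). Output: "B"
Token 2: literal('Q'). Output: "BQ"
Token 3: backref(off=1, len=1). Copied 'Q' from pos 1. Output: "BQQ"
Token 4: literal('S'). Output: "BQQS"
Token 5: backref(off=4, len=3). Copied 'BQQ' from pos 0. Output: "BQQSBQQ"
Token 6: literal('L'). Output: "BQQSBQQL"
Token 7: literal('C'). Output: "BQQSBQQLC"
Token 8: literal('R'). Output: "BQQSBQQLCR"
Token 9: literal('I'). Output: "BQQSBQQLCRI"

Answer: BQQSBQQLCRI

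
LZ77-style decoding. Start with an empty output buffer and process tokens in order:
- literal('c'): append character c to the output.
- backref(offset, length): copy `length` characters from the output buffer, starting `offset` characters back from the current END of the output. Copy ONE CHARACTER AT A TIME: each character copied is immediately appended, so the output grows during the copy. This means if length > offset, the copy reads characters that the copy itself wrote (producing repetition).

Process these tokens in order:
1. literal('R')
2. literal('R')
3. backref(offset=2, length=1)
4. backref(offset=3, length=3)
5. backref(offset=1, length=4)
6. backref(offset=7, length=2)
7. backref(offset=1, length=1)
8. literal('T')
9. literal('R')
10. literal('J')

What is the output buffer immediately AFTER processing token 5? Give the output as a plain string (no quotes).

Token 1: literal('R'). Output: "R"
Token 2: literal('R'). Output: "RR"
Token 3: backref(off=2, len=1). Copied 'R' from pos 0. Output: "RRR"
Token 4: backref(off=3, len=3). Copied 'RRR' from pos 0. Output: "RRRRRR"
Token 5: backref(off=1, len=4) (overlapping!). Copied 'RRRR' from pos 5. Output: "RRRRRRRRRR"

Answer: RRRRRRRRRR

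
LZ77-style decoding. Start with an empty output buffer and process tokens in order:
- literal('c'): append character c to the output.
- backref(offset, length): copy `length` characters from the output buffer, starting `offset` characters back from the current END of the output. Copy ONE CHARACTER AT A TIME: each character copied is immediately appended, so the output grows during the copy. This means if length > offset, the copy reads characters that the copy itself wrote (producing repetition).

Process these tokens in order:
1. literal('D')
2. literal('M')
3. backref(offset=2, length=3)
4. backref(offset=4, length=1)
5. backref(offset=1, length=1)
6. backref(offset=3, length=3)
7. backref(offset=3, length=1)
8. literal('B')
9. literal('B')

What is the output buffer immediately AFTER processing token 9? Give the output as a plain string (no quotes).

Token 1: literal('D'). Output: "D"
Token 2: literal('M'). Output: "DM"
Token 3: backref(off=2, len=3) (overlapping!). Copied 'DMD' from pos 0. Output: "DMDMD"
Token 4: backref(off=4, len=1). Copied 'M' from pos 1. Output: "DMDMDM"
Token 5: backref(off=1, len=1). Copied 'M' from pos 5. Output: "DMDMDMM"
Token 6: backref(off=3, len=3). Copied 'DMM' from pos 4. Output: "DMDMDMMDMM"
Token 7: backref(off=3, len=1). Copied 'D' from pos 7. Output: "DMDMDMMDMMD"
Token 8: literal('B'). Output: "DMDMDMMDMMDB"
Token 9: literal('B'). Output: "DMDMDMMDMMDBB"

Answer: DMDMDMMDMMDBB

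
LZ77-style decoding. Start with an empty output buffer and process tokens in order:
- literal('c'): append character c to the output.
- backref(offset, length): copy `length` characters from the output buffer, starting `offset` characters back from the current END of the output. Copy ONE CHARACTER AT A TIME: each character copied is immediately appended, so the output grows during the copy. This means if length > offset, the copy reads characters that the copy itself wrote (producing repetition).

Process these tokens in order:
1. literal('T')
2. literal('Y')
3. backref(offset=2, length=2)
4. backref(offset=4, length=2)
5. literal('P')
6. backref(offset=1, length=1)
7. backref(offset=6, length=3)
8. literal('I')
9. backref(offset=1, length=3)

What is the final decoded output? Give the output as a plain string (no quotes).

Token 1: literal('T'). Output: "T"
Token 2: literal('Y'). Output: "TY"
Token 3: backref(off=2, len=2). Copied 'TY' from pos 0. Output: "TYTY"
Token 4: backref(off=4, len=2). Copied 'TY' from pos 0. Output: "TYTYTY"
Token 5: literal('P'). Output: "TYTYTYP"
Token 6: backref(off=1, len=1). Copied 'P' from pos 6. Output: "TYTYTYPP"
Token 7: backref(off=6, len=3). Copied 'TYT' from pos 2. Output: "TYTYTYPPTYT"
Token 8: literal('I'). Output: "TYTYTYPPTYTI"
Token 9: backref(off=1, len=3) (overlapping!). Copied 'III' from pos 11. Output: "TYTYTYPPTYTIIII"

Answer: TYTYTYPPTYTIIII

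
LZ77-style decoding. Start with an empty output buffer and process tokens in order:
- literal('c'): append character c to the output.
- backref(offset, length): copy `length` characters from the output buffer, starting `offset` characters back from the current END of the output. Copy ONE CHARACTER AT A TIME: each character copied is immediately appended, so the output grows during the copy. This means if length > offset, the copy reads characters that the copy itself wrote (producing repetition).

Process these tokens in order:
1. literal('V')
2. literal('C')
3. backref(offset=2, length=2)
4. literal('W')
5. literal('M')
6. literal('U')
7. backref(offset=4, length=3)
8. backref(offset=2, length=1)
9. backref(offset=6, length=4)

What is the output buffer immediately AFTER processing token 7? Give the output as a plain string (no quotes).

Token 1: literal('V'). Output: "V"
Token 2: literal('C'). Output: "VC"
Token 3: backref(off=2, len=2). Copied 'VC' from pos 0. Output: "VCVC"
Token 4: literal('W'). Output: "VCVCW"
Token 5: literal('M'). Output: "VCVCWM"
Token 6: literal('U'). Output: "VCVCWMU"
Token 7: backref(off=4, len=3). Copied 'CWM' from pos 3. Output: "VCVCWMUCWM"

Answer: VCVCWMUCWM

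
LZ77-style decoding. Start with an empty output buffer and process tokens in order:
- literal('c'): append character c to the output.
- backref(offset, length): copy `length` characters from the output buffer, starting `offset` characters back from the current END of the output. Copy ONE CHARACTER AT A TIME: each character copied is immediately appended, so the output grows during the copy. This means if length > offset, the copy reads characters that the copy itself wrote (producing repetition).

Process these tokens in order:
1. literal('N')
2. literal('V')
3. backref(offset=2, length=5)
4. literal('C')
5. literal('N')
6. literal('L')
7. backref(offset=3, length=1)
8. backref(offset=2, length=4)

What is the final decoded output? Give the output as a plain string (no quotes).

Token 1: literal('N'). Output: "N"
Token 2: literal('V'). Output: "NV"
Token 3: backref(off=2, len=5) (overlapping!). Copied 'NVNVN' from pos 0. Output: "NVNVNVN"
Token 4: literal('C'). Output: "NVNVNVNC"
Token 5: literal('N'). Output: "NVNVNVNCN"
Token 6: literal('L'). Output: "NVNVNVNCNL"
Token 7: backref(off=3, len=1). Copied 'C' from pos 7. Output: "NVNVNVNCNLC"
Token 8: backref(off=2, len=4) (overlapping!). Copied 'LCLC' from pos 9. Output: "NVNVNVNCNLCLCLC"

Answer: NVNVNVNCNLCLCLC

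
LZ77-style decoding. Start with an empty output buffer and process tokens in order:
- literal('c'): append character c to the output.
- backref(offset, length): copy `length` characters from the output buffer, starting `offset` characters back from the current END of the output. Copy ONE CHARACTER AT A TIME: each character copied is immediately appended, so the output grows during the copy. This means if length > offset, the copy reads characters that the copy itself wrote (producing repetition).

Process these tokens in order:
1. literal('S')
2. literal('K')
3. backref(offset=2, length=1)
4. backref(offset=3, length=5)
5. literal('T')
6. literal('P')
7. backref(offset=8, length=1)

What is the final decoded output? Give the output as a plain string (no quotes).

Answer: SKSSKSSKTPS

Derivation:
Token 1: literal('S'). Output: "S"
Token 2: literal('K'). Output: "SK"
Token 3: backref(off=2, len=1). Copied 'S' from pos 0. Output: "SKS"
Token 4: backref(off=3, len=5) (overlapping!). Copied 'SKSSK' from pos 0. Output: "SKSSKSSK"
Token 5: literal('T'). Output: "SKSSKSSKT"
Token 6: literal('P'). Output: "SKSSKSSKTP"
Token 7: backref(off=8, len=1). Copied 'S' from pos 2. Output: "SKSSKSSKTPS"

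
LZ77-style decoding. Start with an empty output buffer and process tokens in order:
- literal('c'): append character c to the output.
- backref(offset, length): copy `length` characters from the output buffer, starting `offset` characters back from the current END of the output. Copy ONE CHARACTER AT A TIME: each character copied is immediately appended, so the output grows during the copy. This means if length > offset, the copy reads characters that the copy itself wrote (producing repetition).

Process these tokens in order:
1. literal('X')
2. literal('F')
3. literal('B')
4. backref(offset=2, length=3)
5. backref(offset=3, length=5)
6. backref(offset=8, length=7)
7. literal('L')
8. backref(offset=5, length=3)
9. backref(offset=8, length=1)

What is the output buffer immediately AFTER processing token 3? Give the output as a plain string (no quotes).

Answer: XFB

Derivation:
Token 1: literal('X'). Output: "X"
Token 2: literal('F'). Output: "XF"
Token 3: literal('B'). Output: "XFB"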